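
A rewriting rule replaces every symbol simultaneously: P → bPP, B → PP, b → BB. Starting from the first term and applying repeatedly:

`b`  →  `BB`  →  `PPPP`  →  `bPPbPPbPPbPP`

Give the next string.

BBbPPbPPBBbPPbPPBBbPPbPPBBbPPbPP

Expanding bPPbPPbPPbPP: b→BB, P→bPP, P→bPP, b→BB, P→bPP, P→bPP, b→BB, P→bPP, P→bPP, b→BB, P→bPP, P→bPP. Concatenated: BB bPP bPP BB bPP bPP BB bPP bPP BB bPP bPP.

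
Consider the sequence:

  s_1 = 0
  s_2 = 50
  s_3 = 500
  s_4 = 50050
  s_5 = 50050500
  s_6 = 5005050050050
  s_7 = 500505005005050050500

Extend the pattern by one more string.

5005050050050500505005005050050050

Each term (from the third on) is the previous term followed by the one before it: term 3 = 50·0 = 500.
So term 8 is 500505005005050050500·5005050050050.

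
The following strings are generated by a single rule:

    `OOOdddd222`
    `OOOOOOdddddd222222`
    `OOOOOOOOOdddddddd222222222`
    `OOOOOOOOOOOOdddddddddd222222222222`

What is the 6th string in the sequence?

OOOOOOOOOOOOOOOOOOdddddddddddddd222222222222222222

The n-th term is 3n O's then 2n+2 d's then 3n 2's (n = 1, 2, …).
Setting n = 6 gives 18, 14, 18 characters in each block.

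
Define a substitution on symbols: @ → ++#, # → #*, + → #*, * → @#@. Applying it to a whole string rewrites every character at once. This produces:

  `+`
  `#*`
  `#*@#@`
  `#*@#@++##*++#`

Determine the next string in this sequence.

#*@#@++##*++##*#*#*#*@#@#*#*#*

φ(#*@#@++##*++#) expands symbol-by-symbol to #* @#@ ++# #* ++# #* #* #* #* @#@ #* #* #*; joining the 13 pieces gives the next term.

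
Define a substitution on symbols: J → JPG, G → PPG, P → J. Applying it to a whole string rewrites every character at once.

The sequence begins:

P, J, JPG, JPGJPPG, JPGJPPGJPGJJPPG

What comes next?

JPGJPPGJPGJJPPGJPGJPPGJPGJPGJJPPG

φ(JPGJPPGJPGJJPPG) expands symbol-by-symbol to JPG J PPG JPG J J PPG JPG J PPG JPG JPG J J PPG; joining the 15 pieces gives the next term.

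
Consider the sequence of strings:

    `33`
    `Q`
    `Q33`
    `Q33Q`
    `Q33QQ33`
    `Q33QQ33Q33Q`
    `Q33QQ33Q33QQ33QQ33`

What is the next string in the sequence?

This is a Fibonacci-style word recurrence s(k) = s(k−1)·s(k−2): e.g. Q·33 = Q33.
So term 8 is Q33QQ33Q33QQ33QQ33·Q33QQ33Q33Q.

Q33QQ33Q33QQ33QQ33Q33QQ33Q33Q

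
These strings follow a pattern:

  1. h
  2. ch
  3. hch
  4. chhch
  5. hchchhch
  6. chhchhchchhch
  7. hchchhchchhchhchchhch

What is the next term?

Each term (from the third on) is the two preceding terms concatenated in order: term 3 = h·ch = hch.
Continuing: chhchhchchhch · hchchhchchhchhchchhch gives term 8.

chhchhchchhchhchchhchchhchhchchhch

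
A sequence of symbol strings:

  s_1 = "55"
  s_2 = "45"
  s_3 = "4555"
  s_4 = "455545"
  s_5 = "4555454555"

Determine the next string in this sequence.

4555454555455545

Each term (from the third on) is the previous term followed by the one before it: term 3 = 45·55 = 4555.
The next term joins 4555454555 and 455545.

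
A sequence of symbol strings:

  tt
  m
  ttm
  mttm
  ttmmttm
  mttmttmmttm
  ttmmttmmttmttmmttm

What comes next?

This is a Fibonacci-style word recurrence s(k) = s(k−2)·s(k−1): e.g. tt·m = ttm.
Continuing: mttmttmmttm · ttmmttmmttmttmmttm gives term 8.

mttmttmmttmttmmttmmttmttmmttm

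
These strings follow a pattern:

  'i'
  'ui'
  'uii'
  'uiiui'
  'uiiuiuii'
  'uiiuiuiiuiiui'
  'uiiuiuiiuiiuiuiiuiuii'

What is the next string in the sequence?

From term 3 onward, concatenate the last term with the second-to-last: ui·i = uii, uii·ui = uiiui, …
The next term joins uiiuiuiiuiiuiuiiuiuii and uiiuiuiiuiiui.

uiiuiuiiuiiuiuiiuiuiiuiiuiuiiuiiui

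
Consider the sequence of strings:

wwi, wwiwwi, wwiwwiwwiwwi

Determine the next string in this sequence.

s(k+1) = s(k)·s(k) — each term doubles the last.
Doubling wwiwwiwwiwwi:

wwiwwiwwiwwiwwiwwiwwiwwi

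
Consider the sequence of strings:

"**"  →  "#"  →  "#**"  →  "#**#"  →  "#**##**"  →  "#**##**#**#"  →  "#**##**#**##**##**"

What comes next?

#**##**#**##**##**#**##**#**#

Each term (from the third on) is the previous term followed by the one before it: term 3 = #·** = #**.
So term 8 is #**##**#**##**##**·#**##**#**#.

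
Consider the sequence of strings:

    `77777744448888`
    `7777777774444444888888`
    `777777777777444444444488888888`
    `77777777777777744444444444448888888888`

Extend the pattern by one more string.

7777777777777777774444444444444444888888888888

Reading off run lengths: 7 runs 6, 9, 12, 15; 4 runs 4, 7, 10, 13; 8 runs 4, 6, 8, 10 — each is linear in n (n = 1, 2, …).
Setting n = 5 gives 18, 16, 12 characters in each block.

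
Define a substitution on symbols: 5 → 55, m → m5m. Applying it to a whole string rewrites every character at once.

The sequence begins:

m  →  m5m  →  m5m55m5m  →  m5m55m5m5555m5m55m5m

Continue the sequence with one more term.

Rewriting the 20 symbols of m5m55m5m5555m5m55m5m one by one yields m5m 55 m5m 55 55 m5m 55 m5m 55 55 55 55 m5m 55 m5m 55 55 m5m 55 m5m; concatenated:

m5m55m5m5555m5m55m5m55555555m5m55m5m5555m5m55m5m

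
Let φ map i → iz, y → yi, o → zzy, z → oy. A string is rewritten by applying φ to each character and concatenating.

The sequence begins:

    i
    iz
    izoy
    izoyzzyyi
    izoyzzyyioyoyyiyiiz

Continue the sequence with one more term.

Replace each of the 19 characters of izoyzzyyioyoyyiyiiz in place — iz oy zzy yi oy oy yi yi iz zzy yi zzy yi yi iz yi iz iz oy — and concatenate.

izoyzzyyioyoyyiyiizzzyyizzyyiyiizyiizizoy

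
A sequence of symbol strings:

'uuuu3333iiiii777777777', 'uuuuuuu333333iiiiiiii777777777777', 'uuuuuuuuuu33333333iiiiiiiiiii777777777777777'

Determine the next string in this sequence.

uuuuuuuuuuuuu3333333333iiiiiiiiiiiiii777777777777777777

The n-th term is 3n-2 u's then 2n 3's then 3n-1 i's then 3n+3 7's, where the shown terms are n = 2, 3, 4.
Setting n = 5 gives 13, 10, 14, 18 characters in each block.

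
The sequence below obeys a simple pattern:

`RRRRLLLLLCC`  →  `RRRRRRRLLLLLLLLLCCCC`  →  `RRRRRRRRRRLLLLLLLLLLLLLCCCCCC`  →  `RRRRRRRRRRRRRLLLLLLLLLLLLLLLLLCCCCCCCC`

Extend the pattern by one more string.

RRRRRRRRRRRRRRRRLLLLLLLLLLLLLLLLLLLLLCCCCCCCCCC

The n-th term is 3n+1 R's then 4n+1 L's then 2n C's (n = 1, 2, …).
Setting n = 5 gives 16, 21, 10 characters in each block.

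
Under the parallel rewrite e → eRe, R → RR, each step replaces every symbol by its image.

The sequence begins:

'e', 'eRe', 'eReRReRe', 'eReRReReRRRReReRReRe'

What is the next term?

Replace each of the 20 characters of eReRReReRRRReReRReRe in place — eRe RR eRe RR RR eRe RR eRe RR RR RR RR eRe RR eRe RR RR eRe RR eRe — and concatenate.

eReRReReRRRReReRReReRRRRRRRReReRReReRRRReReRReRe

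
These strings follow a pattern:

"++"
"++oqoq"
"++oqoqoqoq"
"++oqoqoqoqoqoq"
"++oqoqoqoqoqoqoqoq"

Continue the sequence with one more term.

Every step adds oqoq to the end: s(k+1) = s(k)·oqoq.
Applying this once more to ++oqoqoqoqoqoqoqoq:

++oqoqoqoqoqoqoqoqoqoq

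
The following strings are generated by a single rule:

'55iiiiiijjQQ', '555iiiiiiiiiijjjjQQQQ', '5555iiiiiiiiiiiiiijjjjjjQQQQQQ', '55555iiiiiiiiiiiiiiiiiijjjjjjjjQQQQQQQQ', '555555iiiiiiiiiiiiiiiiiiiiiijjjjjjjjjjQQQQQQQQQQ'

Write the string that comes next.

5555555iiiiiiiiiiiiiiiiiiiiiiiiiijjjjjjjjjjjjQQQQQQQQQQQQ

Term n consists of n+1 5's, followed by 4n+2 i's, followed by 2n j's, followed by 2n Q's (n = 1, 2, …).
Setting n = 6 gives 7, 26, 12, 12 characters in each block.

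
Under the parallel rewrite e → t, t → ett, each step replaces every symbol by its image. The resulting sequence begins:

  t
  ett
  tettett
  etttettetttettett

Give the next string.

Rewriting the 17 symbols of etttettetttettett one by one yields t ett ett ett t ett ett t ett ett ett t ett ett t ett ett; concatenated:

tettettetttettetttettettetttettetttettett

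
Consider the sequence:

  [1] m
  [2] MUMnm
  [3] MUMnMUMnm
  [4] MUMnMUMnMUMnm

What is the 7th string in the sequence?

The strings grow by a fixed prefix MUMn each time.
From MUMnMUMnMUMnm, 3 further steps: MUMnMUMnMUMnm → MUMnMUMnMUMnMUMnm → MUMnMUMnMUMnMUMnMUMnm → (answer).

MUMnMUMnMUMnMUMnMUMnMUMnm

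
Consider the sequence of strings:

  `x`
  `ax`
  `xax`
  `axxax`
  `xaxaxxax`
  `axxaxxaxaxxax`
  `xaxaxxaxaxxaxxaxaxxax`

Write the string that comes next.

From term 3 onward, concatenate the second-to-last term with the last: x·ax = xax, ax·xax = axxax, …
So term 8 is axxaxxaxaxxax·xaxaxxaxaxxaxxaxaxxax.

axxaxxaxaxxaxxaxaxxaxaxxaxxaxaxxax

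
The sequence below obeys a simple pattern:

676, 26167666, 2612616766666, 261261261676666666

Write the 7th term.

261261261261261261676666666666666

s(k+1) = 261·s(k)·66, so each term gains 261 as a prefix and 66 as a suffix.
From 261261261676666666, 3 further steps: 261261261676666666 → 26126126126167666666666 → 2612612612612616766666666666 → (answer).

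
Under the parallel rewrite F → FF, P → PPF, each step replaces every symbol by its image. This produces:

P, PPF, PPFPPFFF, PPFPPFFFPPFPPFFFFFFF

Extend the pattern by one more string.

φ(PPFPPFFFPPFPPFFFFFFF) expands symbol-by-symbol to PPF PPF FF PPF PPF FF FF FF PPF PPF FF PPF PPF FF FF FF FF FF FF FF; joining the 20 pieces gives the next term.

PPFPPFFFPPFPPFFFFFFFPPFPPFFFPPFPPFFFFFFFFFFFFFFF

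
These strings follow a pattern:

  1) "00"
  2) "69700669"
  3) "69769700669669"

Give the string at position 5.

69769769769700669669669669

s(k+1) = 697·s(k)·669, so each term gains 697 as a prefix and 669 as a suffix.
From 69769700669669, 2 further steps: 69769700669669 → 69769769700669669669 → (answer).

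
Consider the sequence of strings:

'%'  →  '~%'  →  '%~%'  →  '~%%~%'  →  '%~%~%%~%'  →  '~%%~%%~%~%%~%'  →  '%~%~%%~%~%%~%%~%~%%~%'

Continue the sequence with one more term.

~%%~%%~%~%%~%%~%~%%~%~%%~%%~%~%%~%

From term 3 onward, concatenate the second-to-last term with the last: %·~% = %~%, ~%·%~% = ~%%~%, …
The next term joins ~%%~%%~%~%%~% and %~%~%%~%~%%~%%~%~%%~%.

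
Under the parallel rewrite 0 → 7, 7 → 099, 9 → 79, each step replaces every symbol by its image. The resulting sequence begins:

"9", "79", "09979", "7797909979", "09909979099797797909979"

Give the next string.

779797797909979779790997909909979099797797909979

Applying the rule to each of the 23 symbols of 09909979099797797909979 gives the pieces 7 79 79 7 79 79 099 79 7 79 79 099 79 099 099 79 099 79 7 79 79 099 79, which concatenate to the answer.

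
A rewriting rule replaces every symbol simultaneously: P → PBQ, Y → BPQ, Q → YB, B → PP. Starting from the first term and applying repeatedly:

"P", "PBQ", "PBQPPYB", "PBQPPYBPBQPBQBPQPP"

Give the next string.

Replace each of the 18 characters of PBQPPYBPBQPBQBPQPP in place — PBQ PP YB PBQ PBQ BPQ PP PBQ PP YB PBQ PP YB PP PBQ YB PBQ PBQ — and concatenate.

PBQPPYBPBQPBQBPQPPPBQPPYBPBQPPYBPPPBQYBPBQPBQ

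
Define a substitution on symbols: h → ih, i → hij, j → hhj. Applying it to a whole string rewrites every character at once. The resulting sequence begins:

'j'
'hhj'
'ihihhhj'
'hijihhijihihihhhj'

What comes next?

ihhijhhjhijihihhijhhjhijihhijihhijihihihhhj

φ(hijihhijihihihhhj) expands symbol-by-symbol to ih hij hhj hij ih ih hij hhj hij ih hij ih hij ih ih ih hhj; joining the 17 pieces gives the next term.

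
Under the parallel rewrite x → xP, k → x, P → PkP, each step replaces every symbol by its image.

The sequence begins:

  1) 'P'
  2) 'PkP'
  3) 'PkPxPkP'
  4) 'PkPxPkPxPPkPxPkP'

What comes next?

Rewriting the 16 symbols of PkPxPkPxPPkPxPkP one by one yields PkP x PkP xP PkP x PkP xP PkP PkP x PkP xP PkP x PkP; concatenated:

PkPxPkPxPPkPxPkPxPPkPPkPxPkPxPPkPxPkP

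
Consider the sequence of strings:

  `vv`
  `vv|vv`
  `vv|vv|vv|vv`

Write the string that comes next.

Every step duplicates the string with '|' between the halves.
One more doubling of vv|vv|vv|vv gives the answer.

vv|vv|vv|vv|vv|vv|vv|vv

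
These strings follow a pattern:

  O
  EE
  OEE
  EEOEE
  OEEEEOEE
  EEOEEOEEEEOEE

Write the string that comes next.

OEEEEOEEEEOEEOEEEEOEE

Each term (from the third on) is the two preceding terms concatenated in order: term 3 = O·EE = OEE.
Continuing: OEEEEOEE · EEOEEOEEEEOEE gives term 7.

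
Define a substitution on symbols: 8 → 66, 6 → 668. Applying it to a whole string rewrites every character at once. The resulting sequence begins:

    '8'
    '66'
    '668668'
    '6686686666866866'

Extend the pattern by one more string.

φ(6686686666866866) expands symbol-by-symbol to 668 668 66 668 668 66 668 668 668 668 66 668 668 66 668 668; joining the 16 pieces gives the next term.

66866866668668666686686686686666866866668668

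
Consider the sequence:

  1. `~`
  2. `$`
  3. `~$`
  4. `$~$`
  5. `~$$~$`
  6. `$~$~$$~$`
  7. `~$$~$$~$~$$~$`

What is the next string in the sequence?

$~$~$$~$~$$~$$~$~$$~$

This is a Fibonacci-style word recurrence s(k) = s(k−2)·s(k−1): e.g. ~·$ = ~$.
The next term joins $~$~$$~$ and ~$$~$$~$~$$~$.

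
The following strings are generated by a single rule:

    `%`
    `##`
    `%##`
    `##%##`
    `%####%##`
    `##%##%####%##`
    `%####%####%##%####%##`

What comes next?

##%##%####%##%####%####%##%####%##

This is a Fibonacci-style word recurrence s(k) = s(k−2)·s(k−1): e.g. %·## = %##.
The next term joins ##%##%####%## and %####%####%##%####%##.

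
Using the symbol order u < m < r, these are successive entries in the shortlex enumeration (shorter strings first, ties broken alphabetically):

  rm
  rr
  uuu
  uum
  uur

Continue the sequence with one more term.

umu

Treat uur as a base-3 numeral over the given alphabet and add one, carrying through any trailing r's.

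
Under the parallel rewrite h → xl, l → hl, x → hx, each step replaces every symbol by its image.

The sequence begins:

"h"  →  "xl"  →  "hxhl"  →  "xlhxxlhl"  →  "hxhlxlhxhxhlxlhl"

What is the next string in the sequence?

φ(hxhlxlhxhxhlxlhl) expands symbol-by-symbol to xl hx xl hl hx hl xl hx xl hx xl hl hx hl xl hl; joining the 16 pieces gives the next term.

xlhxxlhlhxhlxlhxxlhxxlhlhxhlxlhl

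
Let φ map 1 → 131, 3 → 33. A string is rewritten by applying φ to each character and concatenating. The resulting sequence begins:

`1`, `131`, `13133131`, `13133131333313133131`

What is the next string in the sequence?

131331313333131331313333333313133131333313133131

φ(13133131333313133131) expands symbol-by-symbol to 131 33 131 33 33 131 33 131 33 33 33 33 131 33 131 33 33 131 33 131; joining the 20 pieces gives the next term.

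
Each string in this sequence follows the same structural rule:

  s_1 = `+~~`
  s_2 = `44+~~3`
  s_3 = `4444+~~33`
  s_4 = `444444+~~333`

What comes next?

44444444+~~3333

s(k+1) = 44·s(k)·3, so each term gains 44 as a prefix and 3 as a suffix.
One more step from 444444+~~333 gives the answer.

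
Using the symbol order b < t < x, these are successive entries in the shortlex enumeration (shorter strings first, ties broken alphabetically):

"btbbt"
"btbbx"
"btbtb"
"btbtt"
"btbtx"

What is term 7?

Advancing 2 positions from btbtx through btbtx → btbxb reaches term 7.

btbxt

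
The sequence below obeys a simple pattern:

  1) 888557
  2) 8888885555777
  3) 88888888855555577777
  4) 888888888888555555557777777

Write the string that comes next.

8888888888888885555555555777777777

Each string has the form 8^{3n} 5^{2n} 7^{2n-1} (n = 1, 2, …).
At n = 5 the blocks have lengths 15, 10, 9.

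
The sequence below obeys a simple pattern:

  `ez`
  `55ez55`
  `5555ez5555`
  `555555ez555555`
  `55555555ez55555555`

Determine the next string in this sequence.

5555555555ez5555555555

Each term wraps the previous one in 55 on the left and 55 on the right.
So the next term is 55·55555555ez55555555·55.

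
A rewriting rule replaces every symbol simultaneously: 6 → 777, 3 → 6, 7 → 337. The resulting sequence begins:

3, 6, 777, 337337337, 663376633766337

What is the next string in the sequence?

Rewriting the 15 symbols of 663376633766337 one by one yields 777 777 6 6 337 777 777 6 6 337 777 777 6 6 337; concatenated:

777777663377777776633777777766337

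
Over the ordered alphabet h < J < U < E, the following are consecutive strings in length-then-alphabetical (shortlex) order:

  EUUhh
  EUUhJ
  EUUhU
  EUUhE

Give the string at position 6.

Advancing 2 positions from EUUhE through EUUhE → EUUJh reaches term 6.

EUUJJ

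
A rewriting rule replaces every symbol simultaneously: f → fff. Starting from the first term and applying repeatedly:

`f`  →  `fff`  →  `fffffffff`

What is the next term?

fffffffffffffffffffffffffff

Apply φ to fffffffff symbol by symbol: f→fff, f→fff, f→fff, f→fff, f→fff, f→fff, f→fff, f→fff, f→fff; joined: fff fff fff fff fff fff fff fff fff.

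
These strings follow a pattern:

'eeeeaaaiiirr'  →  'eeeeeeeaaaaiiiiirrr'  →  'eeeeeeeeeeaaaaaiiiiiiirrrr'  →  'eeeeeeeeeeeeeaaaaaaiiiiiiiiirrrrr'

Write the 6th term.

eeeeeeeeeeeeeeeeeeeaaaaaaaaiiiiiiiiiiiiirrrrrrr

Each string has the form e^{3n+1} a^{n+2} i^{2n+1} r^{n+1} (n = 1, 2, …).
Setting n = 6 gives 19, 8, 13, 7 characters in each block.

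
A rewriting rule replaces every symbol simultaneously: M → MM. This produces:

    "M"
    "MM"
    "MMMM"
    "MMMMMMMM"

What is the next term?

MMMMMMMMMMMMMMMM

Expanding MMMMMMMM: M→MM, M→MM, M→MM, M→MM, M→MM, M→MM, M→MM, M→MM. Concatenated: MM MM MM MM MM MM MM MM.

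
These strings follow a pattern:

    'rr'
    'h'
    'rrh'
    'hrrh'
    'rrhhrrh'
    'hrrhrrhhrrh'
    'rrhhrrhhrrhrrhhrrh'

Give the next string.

From term 3 onward, concatenate the second-to-last term with the last: rr·h = rrh, h·rrh = hrrh, …
Continuing: hrrhrrhhrrh · rrhhrrhhrrhrrhhrrh gives term 8.

hrrhrrhhrrhrrhhrrhhrrhrrhhrrh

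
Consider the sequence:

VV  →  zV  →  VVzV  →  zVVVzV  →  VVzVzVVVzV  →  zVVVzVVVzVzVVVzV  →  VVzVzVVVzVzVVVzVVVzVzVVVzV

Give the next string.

Each term (from the third on) is the two preceding terms concatenated in order: term 3 = VV·zV = VVzV.
So term 8 is zVVVzVVVzVzVVVzV·VVzVzVVVzVzVVVzVVVzVzVVVzV.

zVVVzVVVzVzVVVzVVVzVzVVVzVzVVVzVVVzVzVVVzV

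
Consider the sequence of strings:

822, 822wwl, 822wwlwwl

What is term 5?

822wwlwwlwwlwwl

The strings grow by a fixed suffix wwl each time.
From 822wwlwwl, 2 further steps: 822wwlwwl → 822wwlwwlwwl → (answer).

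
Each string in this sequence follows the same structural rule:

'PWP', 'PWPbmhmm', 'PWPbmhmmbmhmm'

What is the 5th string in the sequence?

PWPbmhmmbmhmmbmhmmbmhmm

Each term is the previous one with bmhmm appended.
From PWPbmhmmbmhmm, 2 further steps: PWPbmhmmbmhmm → PWPbmhmmbmhmmbmhmm → (answer).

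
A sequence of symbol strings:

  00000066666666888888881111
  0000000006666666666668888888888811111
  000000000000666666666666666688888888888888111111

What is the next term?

00000000000000066666666666666666666888888888888888881111111

Reading off run lengths: 0 runs 6, 9, 12; 6 runs 8, 12, 16; 8 runs 8, 11, 14; 1 runs 4, 5, 6 — each is linear in n, where the shown terms are n = 2, 3, 4.
For the next term, n = 5, so the run lengths are 15, 20, 17, 7.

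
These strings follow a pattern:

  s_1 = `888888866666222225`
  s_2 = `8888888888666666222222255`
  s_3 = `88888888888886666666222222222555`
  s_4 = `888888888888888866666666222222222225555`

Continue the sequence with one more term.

Each string has the form 8^{3n+1} 6^{n+3} 2^{2n+1} 5^{n-1}, where the shown terms are n = 2, 3, 4, 5.
Setting n = 6 gives 19, 9, 13, 5 characters in each block.

8888888888888888888666666666222222222222255555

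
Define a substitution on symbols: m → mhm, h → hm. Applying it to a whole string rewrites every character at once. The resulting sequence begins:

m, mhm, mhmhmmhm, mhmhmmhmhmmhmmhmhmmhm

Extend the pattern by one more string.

Applying the rule to each of the 21 symbols of mhmhmmhmhmmhmmhmhmmhm gives the pieces mhm hm mhm hm mhm mhm hm mhm hm mhm mhm hm mhm mhm hm mhm hm mhm mhm hm mhm, which concatenate to the answer.

mhmhmmhmhmmhmmhmhmmhmhmmhmmhmhmmhmmhmhmmhmhmmhmmhmhmmhm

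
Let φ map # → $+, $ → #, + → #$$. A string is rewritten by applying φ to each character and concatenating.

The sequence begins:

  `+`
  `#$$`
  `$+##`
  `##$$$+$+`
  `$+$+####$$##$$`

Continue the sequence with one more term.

Replace each of the 14 characters of $+$+####$$##$$ in place — # #$$ # #$$ $+ $+ $+ $+ # # $+ $+ # # — and concatenate.

##$$##$$$+$+$+$+##$+$+##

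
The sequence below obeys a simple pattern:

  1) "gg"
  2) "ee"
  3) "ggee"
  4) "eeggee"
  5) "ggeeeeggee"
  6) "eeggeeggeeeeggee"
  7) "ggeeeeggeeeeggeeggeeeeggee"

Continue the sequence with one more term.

From term 3 onward, concatenate the second-to-last term with the last: gg·ee = ggee, ee·ggee = eeggee, …
The next term joins eeggeeggeeeeggee and ggeeeeggeeeeggeeggeeeeggee.

eeggeeggeeeeggeeggeeeeggeeeeggeeggeeeeggee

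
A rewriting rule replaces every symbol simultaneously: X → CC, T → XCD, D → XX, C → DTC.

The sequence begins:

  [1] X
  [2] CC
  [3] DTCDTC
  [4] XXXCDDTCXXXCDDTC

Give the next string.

CCCCCCDTCXXXXXCDDTCCCCCCCDTCXXXXXCDDTC

Replace each of the 16 characters of XXXCDDTCXXXCDDTC in place — CC CC CC DTC XX XX XCD DTC CC CC CC DTC XX XX XCD DTC — and concatenate.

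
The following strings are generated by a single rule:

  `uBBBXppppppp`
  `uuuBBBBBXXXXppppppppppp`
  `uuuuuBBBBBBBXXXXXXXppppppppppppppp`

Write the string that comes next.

uuuuuuuBBBBBBBBBXXXXXXXXXXppppppppppppppppppp

Each string has the form u^{2n-1} B^{2n+1} X^{3n-2} p^{4n+3} (n = 1, 2, …).
For the next term, n = 4, so the run lengths are 7, 9, 10, 19.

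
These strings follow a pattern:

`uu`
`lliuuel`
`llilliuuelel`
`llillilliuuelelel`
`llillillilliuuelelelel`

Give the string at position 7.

Every step adds lli to the front and el to the end of the previous string.
From llillillilliuuelelelel, 2 further steps: llillillilliuuelelelel → llillillillilliuuelelelelel → (answer).

llillillillillilliuuelelelelelel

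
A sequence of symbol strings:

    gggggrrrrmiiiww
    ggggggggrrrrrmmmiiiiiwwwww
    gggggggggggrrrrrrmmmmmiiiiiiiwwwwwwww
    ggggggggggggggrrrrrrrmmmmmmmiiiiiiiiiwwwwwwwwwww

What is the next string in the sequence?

The n-th term is 3n+2 g's then n+3 r's then 2n-1 m's then 2n+1 i's then 3n-1 w's (n = 1, 2, …).
Setting n = 5 gives 17, 8, 9, 11, 14 characters in each block.

gggggggggggggggggrrrrrrrrmmmmmmmmmiiiiiiiiiiiwwwwwwwwwwwwww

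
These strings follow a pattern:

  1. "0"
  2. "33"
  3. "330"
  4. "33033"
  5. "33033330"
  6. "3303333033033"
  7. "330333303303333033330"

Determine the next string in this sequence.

3303333033033330333303303333033033

Each term (from the third on) is the previous term followed by the one before it: term 3 = 33·0 = 330.
The next term joins 330333303303333033330 and 3303333033033.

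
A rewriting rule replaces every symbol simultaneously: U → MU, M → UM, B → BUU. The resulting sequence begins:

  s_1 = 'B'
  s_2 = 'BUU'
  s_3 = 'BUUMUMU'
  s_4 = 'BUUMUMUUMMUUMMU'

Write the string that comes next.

φ(BUUMUMUUMMUUMMU) expands symbol-by-symbol to BUU MU MU UM MU UM MU MU UM UM MU MU UM UM MU; joining the 15 pieces gives the next term.

BUUMUMUUMMUUMMUMUUMUMMUMUUMUMMU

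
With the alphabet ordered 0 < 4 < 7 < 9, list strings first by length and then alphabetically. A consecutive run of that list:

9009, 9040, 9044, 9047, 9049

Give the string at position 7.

9074

Continuing the enumeration 2 steps past 9049: 9049 → 9070 → (answer).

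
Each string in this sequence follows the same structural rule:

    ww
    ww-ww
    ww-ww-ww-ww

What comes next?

ww-ww-ww-ww-ww-ww-ww-ww

s(k+1) = s(k)·-·s(k) — each term doubles the last with '-' between the halves.
So the next term is two copies of ww-ww-ww-ww with '-' between the halves.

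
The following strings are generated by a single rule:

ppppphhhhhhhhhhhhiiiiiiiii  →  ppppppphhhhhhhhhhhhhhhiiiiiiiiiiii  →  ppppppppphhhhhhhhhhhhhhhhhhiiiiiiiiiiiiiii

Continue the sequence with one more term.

Each string has the form p^{2n-1} h^{3n+3} i^{3n}, where the shown terms are n = 3, 4, 5.
For the next term, n = 6, so the run lengths are 11, 21, 18.

ppppppppppphhhhhhhhhhhhhhhhhhhhhiiiiiiiiiiiiiiiiii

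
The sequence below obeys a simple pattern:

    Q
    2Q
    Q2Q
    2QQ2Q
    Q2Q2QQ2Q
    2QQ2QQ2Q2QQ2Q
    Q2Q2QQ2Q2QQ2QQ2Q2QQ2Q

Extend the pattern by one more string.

This is a Fibonacci-style word recurrence s(k) = s(k−2)·s(k−1): e.g. Q·2Q = Q2Q.
So term 8 is 2QQ2QQ2Q2QQ2Q·Q2Q2QQ2Q2QQ2QQ2Q2QQ2Q.

2QQ2QQ2Q2QQ2QQ2Q2QQ2Q2QQ2QQ2Q2QQ2Q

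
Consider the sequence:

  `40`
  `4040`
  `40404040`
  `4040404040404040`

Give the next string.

Every step duplicates the string.
Doubling 4040404040404040:

40404040404040404040404040404040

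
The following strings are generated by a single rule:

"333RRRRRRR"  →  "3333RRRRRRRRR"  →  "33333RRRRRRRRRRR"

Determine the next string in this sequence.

333333RRRRRRRRRRRRR

Term n consists of n 3's, followed by 2n+1 R's, where the shown terms are n = 3, 4, 5.
Setting n = 6 gives 6, 13 characters in each block.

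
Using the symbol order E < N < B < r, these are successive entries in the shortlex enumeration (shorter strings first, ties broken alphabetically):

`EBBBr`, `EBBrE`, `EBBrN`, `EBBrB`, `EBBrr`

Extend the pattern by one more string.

EBrEE

Treat EBBrr as a base-4 numeral over the given alphabet and add one, carrying through any trailing r's.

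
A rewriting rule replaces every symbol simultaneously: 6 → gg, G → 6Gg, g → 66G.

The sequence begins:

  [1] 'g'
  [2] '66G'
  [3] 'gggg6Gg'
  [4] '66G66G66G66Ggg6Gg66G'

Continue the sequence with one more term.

gggg6Gggggg6Gggggg6Gggggg6Gg66G66Ggg6Gg66Ggggg6Gg

φ(66G66G66G66Ggg6Gg66G) expands symbol-by-symbol to gg gg 6Gg gg gg 6Gg gg gg 6Gg gg gg 6Gg 66G 66G gg 6Gg 66G gg gg 6Gg; joining the 20 pieces gives the next term.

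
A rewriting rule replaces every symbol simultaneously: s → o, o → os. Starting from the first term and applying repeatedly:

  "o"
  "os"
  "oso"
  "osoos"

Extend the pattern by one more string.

Apply φ to osoos symbol by symbol: o→os, s→o, o→os, o→os, s→o; joined: os o os os o.

osoososo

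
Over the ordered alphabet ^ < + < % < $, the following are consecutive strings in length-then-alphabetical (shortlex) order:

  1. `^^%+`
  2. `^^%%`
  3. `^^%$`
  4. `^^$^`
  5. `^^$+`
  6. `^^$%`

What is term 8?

Continuing the enumeration 2 steps past ^^$%: ^^$% → ^^$$ → (answer).

^+^^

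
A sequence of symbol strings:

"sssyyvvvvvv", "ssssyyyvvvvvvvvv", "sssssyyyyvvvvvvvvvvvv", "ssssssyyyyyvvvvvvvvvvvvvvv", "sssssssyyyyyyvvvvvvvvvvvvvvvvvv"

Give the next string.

ssssssssyyyyyyyvvvvvvvvvvvvvvvvvvvvv

Reading off run lengths: s runs 3, 4, 5, 6, 7; y runs 2, 3, 4, 5, 6; v runs 6, 9, 12, 15, 18 — each is linear in n, where the shown terms are n = 2, 3, 4, 5, 6.
Setting n = 7 gives 8, 7, 21 characters in each block.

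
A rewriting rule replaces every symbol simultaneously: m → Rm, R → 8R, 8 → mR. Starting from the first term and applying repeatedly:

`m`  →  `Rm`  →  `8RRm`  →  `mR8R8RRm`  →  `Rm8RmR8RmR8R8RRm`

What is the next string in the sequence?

8RRmmR8RRm8RmR8RRm8RmR8RmR8R8RRm

φ(Rm8RmR8RmR8R8RRm) expands symbol-by-symbol to 8R Rm mR 8R Rm 8R mR 8R Rm 8R mR 8R mR 8R 8R Rm; joining the 16 pieces gives the next term.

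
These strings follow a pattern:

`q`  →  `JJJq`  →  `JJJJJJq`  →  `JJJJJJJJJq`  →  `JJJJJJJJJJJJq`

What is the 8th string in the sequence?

JJJJJJJJJJJJJJJJJJJJJq

Every step adds JJJ at the front: s(k+1) = JJJ·s(k).
From JJJJJJJJJJJJq, 3 further steps: JJJJJJJJJJJJq → JJJJJJJJJJJJJJJq → JJJJJJJJJJJJJJJJJJq → (answer).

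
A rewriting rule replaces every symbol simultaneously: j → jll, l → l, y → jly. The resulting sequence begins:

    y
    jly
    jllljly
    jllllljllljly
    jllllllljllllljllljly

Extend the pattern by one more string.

Replace each of the 21 characters of jllllllljllllljllljly in place — jll l l l l l l l jll l l l l l jll l l l jll l jly — and concatenate.

jllllllllljllllllljllllljllljly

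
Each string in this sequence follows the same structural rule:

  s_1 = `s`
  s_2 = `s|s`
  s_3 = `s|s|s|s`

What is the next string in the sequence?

s|s|s|s|s|s|s|s

Each string is two copies of the previous one joined by '|'.
So the next term is two copies of s|s|s|s with '|' between the halves.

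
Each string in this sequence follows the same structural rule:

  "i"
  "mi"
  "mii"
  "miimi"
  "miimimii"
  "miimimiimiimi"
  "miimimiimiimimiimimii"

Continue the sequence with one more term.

Each term (from the third on) is the previous term followed by the one before it: term 3 = mi·i = mii.
So term 8 is miimimiimiimimiimimii·miimimiimiimi.

miimimiimiimimiimimiimiimimiimiimi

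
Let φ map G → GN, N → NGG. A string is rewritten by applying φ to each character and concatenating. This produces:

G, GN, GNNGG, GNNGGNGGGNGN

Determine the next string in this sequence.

GNNGGNGGGNGNNGGGNGNGNNGGGNNGG

Apply φ to GNNGGNGGGNGN symbol by symbol: G→GN, N→NGG, N→NGG, G→GN, G→GN, N→NGG, G→GN, G→GN, G→GN, N→NGG, G→GN, N→NGG; joined: GN NGG NGG GN GN NGG GN GN GN NGG GN NGG.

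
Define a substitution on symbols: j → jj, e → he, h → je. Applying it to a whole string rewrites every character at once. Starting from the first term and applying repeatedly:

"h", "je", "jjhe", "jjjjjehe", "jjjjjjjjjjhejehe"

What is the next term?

Rewriting the 16 symbols of jjjjjjjjjjhejehe one by one yields jj jj jj jj jj jj jj jj jj jj je he jj he je he; concatenated:

jjjjjjjjjjjjjjjjjjjjjehejjhejehe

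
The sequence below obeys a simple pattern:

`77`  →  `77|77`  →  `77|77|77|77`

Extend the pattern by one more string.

s(k+1) = s(k)·|·s(k) — each term doubles the last with '|' between the halves.
So the next term is two copies of 77|77|77|77 with '|' between the halves.

77|77|77|77|77|77|77|77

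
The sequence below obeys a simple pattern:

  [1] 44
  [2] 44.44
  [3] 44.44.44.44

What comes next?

Each string is two copies of the previous one joined by '.'.
One more doubling of 44.44.44.44 gives the answer.

44.44.44.44.44.44.44.44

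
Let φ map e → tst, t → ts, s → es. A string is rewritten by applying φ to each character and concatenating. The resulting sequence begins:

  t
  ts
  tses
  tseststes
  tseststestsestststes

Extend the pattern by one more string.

Rewriting the 20 symbols of tseststestsestststes one by one yields ts es tst es ts es ts tst es ts es tst es ts es ts es ts tst es; concatenated:

tseststestsestststestseststestsestsestststes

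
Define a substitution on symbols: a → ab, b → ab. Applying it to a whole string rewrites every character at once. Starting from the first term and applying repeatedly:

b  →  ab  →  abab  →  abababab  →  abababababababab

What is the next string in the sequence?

φ(abababababababab) expands symbol-by-symbol to ab ab ab ab ab ab ab ab ab ab ab ab ab ab ab ab; joining the 16 pieces gives the next term.

abababababababababababababababab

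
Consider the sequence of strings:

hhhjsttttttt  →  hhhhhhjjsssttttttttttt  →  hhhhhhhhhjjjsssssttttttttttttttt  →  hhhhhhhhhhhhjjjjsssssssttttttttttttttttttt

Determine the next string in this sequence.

Reading off run lengths: h runs 3, 6, 9, 12; j runs 1, 2, 3, 4; s runs 1, 3, 5, 7; t runs 7, 11, 15, 19 — each is linear in n (n = 1, 2, …).
At n = 5 the blocks have lengths 15, 5, 9, 23.

hhhhhhhhhhhhhhhjjjjjsssssssssttttttttttttttttttttttt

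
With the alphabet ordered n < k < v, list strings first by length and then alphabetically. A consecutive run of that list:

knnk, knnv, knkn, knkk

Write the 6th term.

knvn

Advancing 2 positions from knkk through knkk → knkv reaches term 6.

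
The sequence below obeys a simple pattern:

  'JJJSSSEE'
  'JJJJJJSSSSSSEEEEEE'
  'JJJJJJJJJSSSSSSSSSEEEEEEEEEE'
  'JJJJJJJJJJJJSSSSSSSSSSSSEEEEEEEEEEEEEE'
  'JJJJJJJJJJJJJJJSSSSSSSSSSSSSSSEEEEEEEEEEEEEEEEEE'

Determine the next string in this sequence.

Term n consists of 3n J's, followed by 3n S's, followed by 4n-2 E's (n = 1, 2, …).
Setting n = 6 gives 18, 18, 22 characters in each block.

JJJJJJJJJJJJJJJJJJSSSSSSSSSSSSSSSSSSEEEEEEEEEEEEEEEEEEEEEE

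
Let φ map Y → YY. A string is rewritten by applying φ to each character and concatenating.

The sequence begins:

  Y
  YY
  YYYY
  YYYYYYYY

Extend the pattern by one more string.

Apply φ to YYYYYYYY symbol by symbol: Y→YY, Y→YY, Y→YY, Y→YY, Y→YY, Y→YY, Y→YY, Y→YY; joined: YY YY YY YY YY YY YY YY.

YYYYYYYYYYYYYYYY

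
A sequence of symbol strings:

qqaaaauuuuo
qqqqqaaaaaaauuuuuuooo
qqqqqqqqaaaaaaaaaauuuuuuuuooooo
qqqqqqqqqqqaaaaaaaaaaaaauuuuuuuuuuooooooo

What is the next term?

Term n consists of 3n-1 q's, followed by 3n+1 a's, followed by 2n+2 u's, followed by 2n-1 o's (n = 1, 2, …).
At n = 5 the blocks have lengths 14, 16, 12, 9.

qqqqqqqqqqqqqqaaaaaaaaaaaaaaaauuuuuuuuuuuuooooooooo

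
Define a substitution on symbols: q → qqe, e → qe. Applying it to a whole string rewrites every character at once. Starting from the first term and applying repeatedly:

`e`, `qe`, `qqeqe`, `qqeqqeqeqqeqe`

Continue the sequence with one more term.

qqeqqeqeqqeqqeqeqqeqeqqeqqeqeqqeqe

φ(qqeqqeqeqqeqe) expands symbol-by-symbol to qqe qqe qe qqe qqe qe qqe qe qqe qqe qe qqe qe; joining the 13 pieces gives the next term.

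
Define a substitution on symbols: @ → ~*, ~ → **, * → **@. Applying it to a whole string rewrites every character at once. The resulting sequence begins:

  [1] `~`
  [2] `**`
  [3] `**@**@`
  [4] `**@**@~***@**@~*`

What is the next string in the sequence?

**@**@~***@**@~*****@**@**@~***@**@~*****@

Replace each of the 16 characters of **@**@~***@**@~* in place — **@ **@ ~* **@ **@ ~* ** **@ **@ **@ ~* **@ **@ ~* ** **@ — and concatenate.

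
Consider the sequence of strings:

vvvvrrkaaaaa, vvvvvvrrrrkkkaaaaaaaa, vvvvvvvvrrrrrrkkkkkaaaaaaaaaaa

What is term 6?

Reading off run lengths: v runs 4, 6, 8; r runs 2, 4, 6; k runs 1, 3, 5; a runs 5, 8, 11 — each is linear in n (n = 1, 2, …).
At n = 6 the blocks have lengths 14, 12, 11, 20.

vvvvvvvvvvvvvvrrrrrrrrrrrrkkkkkkkkkkkaaaaaaaaaaaaaaaaaaaa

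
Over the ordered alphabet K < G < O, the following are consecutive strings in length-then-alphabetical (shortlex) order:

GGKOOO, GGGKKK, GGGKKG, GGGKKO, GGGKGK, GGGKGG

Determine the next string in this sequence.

Find the rightmost character of GGGKGG below O, bump it to the next letter, and reset everything to its right to K.

GGGKGO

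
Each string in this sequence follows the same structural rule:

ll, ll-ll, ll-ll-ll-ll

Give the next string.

Each string is two copies of the previous one joined by '-'.
So the next term is two copies of ll-ll-ll-ll with '-' between the halves.

ll-ll-ll-ll-ll-ll-ll-ll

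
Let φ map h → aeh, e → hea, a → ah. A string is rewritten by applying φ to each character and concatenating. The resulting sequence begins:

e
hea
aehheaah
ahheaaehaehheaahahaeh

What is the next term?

ahaehaehheaahahheaaehahheaaehaehheaahahaehahaehahheaaeh

Replace each of the 21 characters of ahheaaehaehheaahahaeh in place — ah aeh aeh hea ah ah hea aeh ah hea aeh aeh hea ah ah aeh ah aeh ah hea aeh — and concatenate.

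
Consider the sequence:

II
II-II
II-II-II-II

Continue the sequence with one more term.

s(k+1) = s(k)·-·s(k) — each term doubles the last with '-' between the halves.
Doubling II-II-II-II with '-' between the halves:

II-II-II-II-II-II-II-II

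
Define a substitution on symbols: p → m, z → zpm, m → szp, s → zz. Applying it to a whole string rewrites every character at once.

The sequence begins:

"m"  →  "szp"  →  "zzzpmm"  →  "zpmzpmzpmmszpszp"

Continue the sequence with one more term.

Applying the rule to each of the 16 symbols of zpmzpmzpmmszpszp gives the pieces zpm m szp zpm m szp zpm m szp szp zz zpm m zz zpm m, which concatenate to the answer.

zpmmszpzpmmszpzpmmszpszpzzzpmmzzzpmm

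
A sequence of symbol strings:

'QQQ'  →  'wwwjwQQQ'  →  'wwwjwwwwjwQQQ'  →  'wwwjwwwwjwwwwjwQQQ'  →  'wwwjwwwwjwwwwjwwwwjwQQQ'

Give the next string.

Every step adds wwwjw at the front: s(k+1) = wwwjw·s(k).
So the next term is wwwjw·wwwjwwwwjwwwwjwwwwjwQQQ.

wwwjwwwwjwwwwjwwwwjwwwwjwQQQ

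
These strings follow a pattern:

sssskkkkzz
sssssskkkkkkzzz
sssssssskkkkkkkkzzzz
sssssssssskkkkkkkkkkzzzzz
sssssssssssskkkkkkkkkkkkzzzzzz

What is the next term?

Each string has the form s^{2n} k^{2n} z^{n}, where the shown terms are n = 2, 3, 4, 5, 6.
Setting n = 7 gives 14, 14, 7 characters in each block.

sssssssssssssskkkkkkkkkkkkkkzzzzzzz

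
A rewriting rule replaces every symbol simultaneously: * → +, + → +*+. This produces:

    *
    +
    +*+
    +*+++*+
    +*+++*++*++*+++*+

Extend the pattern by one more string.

φ(+*+++*++*++*+++*+) expands symbol-by-symbol to +*+ + +*+ +*+ +*+ + +*+ +*+ + +*+ +*+ + +*+ +*+ +*+ + +*+; joining the 17 pieces gives the next term.

+*+++*++*++*+++*++*+++*++*+++*++*++*+++*+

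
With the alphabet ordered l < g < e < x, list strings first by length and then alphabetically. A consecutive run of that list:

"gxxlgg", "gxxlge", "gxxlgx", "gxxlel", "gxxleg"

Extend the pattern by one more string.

gxxlee

Find the rightmost character of gxxleg below x, bump it to the next letter, and reset everything to its right to l.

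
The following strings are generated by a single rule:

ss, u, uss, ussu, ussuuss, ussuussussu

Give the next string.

Each term (from the third on) is the previous term followed by the one before it: term 3 = u·ss = uss.
Continuing: ussuussussu · ussuuss gives term 7.

ussuussussuussuuss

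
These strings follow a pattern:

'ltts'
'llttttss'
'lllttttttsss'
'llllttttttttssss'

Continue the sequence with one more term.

lllllttttttttttsssss

Reading off run lengths: l runs 1, 2, 3, 4; t runs 2, 4, 6, 8; s runs 1, 2, 3, 4 — each is linear in n (n = 1, 2, …).
At n = 5 the blocks have lengths 5, 10, 5.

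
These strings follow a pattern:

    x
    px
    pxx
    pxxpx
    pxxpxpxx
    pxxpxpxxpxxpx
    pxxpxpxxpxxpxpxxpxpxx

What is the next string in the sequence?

pxxpxpxxpxxpxpxxpxpxxpxxpxpxxpxxpx

This is a Fibonacci-style word recurrence s(k) = s(k−1)·s(k−2): e.g. px·x = pxx.
The next term joins pxxpxpxxpxxpxpxxpxpxx and pxxpxpxxpxxpx.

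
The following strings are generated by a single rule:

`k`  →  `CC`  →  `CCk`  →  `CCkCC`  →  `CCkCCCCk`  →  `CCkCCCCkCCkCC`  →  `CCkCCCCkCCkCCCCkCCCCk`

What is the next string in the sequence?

Each term (from the third on) is the previous term followed by the one before it: term 3 = CC·k = CCk.
So term 8 is CCkCCCCkCCkCCCCkCCCCk·CCkCCCCkCCkCC.

CCkCCCCkCCkCCCCkCCCCkCCkCCCCkCCkCC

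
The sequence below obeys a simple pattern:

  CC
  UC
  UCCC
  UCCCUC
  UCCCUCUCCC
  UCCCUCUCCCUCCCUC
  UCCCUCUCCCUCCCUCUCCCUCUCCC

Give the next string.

UCCCUCUCCCUCCCUCUCCCUCUCCCUCCCUCUCCCUCCCUC

From term 3 onward, concatenate the last term with the second-to-last: UC·CC = UCCC, UCCC·UC = UCCCUC, …
The next term joins UCCCUCUCCCUCCCUCUCCCUCUCCC and UCCCUCUCCCUCCCUC.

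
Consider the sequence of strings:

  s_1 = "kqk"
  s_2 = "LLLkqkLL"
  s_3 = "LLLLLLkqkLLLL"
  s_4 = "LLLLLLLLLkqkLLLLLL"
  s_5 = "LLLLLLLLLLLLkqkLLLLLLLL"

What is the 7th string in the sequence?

Each term wraps the previous one in LLL on the left and LL on the right.
From LLLLLLLLLLLLkqkLLLLLLLL, 2 further steps: LLLLLLLLLLLLkqkLLLLLLLL → LLLLLLLLLLLLLLLkqkLLLLLLLLLL → (answer).

LLLLLLLLLLLLLLLLLLkqkLLLLLLLLLLLL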